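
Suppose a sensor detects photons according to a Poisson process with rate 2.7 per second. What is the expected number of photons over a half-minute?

81

E[N] = λt = 2.7 × 30 = 81 (a half-minute = 30 seconds).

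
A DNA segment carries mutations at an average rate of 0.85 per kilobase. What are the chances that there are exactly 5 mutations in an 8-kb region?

Over the interval, μ = 0.85 × 8 = 6.8 (an 8-kb region = 8 kilobases).
P(N = 5) = e^(−μ) μ^5/5! = e^(−6.8) · 6.8^5/120 ≈ 0.1349.

0.1349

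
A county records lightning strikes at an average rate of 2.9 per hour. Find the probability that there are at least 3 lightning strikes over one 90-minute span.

0.8088

Over the interval, μ = 2.9 × 1.5 = 4.35 (a 90-minute span = 1.5 hours).
P(N ≥ 3) = 1 − P(N ≤ 2) = 1 − Σ_{j=0}^{2} e^(−μ) μ^j/j! ≈ 0.8088.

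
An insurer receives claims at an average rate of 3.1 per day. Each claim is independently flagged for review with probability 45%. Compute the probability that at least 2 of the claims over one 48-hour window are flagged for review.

Thinning: the claims that are flagged for review themselves form a Poisson process with rate 0.45 × 3.1 = 1.395 per day.
Over the interval, μ = 1.395 × 2 = 2.79 (a 48-hour window = 2 days).
P(N ≥ 2) = 1 − P(N ≤ 1) ≈ 0.7672.

0.7672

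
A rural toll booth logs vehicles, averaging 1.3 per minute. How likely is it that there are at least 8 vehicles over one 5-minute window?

Over the interval, μ = 1.3 × 5 = 6.5 (a 5-minute window = 5 minutes).
P(N ≥ 8) = 1 − P(N ≤ 7) = 1 − Σ_{j=0}^{7} e^(−μ) μ^j/j! ≈ 0.3272.

0.3272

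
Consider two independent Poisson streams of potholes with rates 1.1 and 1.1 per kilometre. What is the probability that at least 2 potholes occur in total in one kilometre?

Independent Poisson processes superpose: combined rate λ = 1.1 + 1.1 = 2.2 per kilometre.
So μ = 2.2.
P(N ≥ 2) = 1 − P(N ≤ 1) ≈ 0.6454.

0.6454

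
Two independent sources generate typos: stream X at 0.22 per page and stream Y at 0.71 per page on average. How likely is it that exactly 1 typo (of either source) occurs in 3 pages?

Independent Poisson processes superpose: combined rate λ = 0.22 + 0.71 = 0.93 per page.
Over the interval, μ = 0.93 × 3 = 2.79 (3 pages).
P(N = 1) = e^(−2.79) · 2.79^1/1! ≈ 0.1714.

0.1714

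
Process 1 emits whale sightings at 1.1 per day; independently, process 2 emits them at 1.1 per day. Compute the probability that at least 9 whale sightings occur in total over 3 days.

0.2204

Independent Poisson processes superpose: combined rate λ = 1.1 + 1.1 = 2.2 per day.
Over the interval, μ = 2.2 × 3 = 6.6 (3 days).
P(N ≥ 9) = 1 − P(N ≤ 8) ≈ 0.2204.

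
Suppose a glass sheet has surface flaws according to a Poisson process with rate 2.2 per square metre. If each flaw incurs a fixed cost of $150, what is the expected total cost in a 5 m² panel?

$1650

E[N] = 2.2 × 5 = 11 (a 5 m² panel = 5 square metres); E[cost] = 11 × $150 = $1650.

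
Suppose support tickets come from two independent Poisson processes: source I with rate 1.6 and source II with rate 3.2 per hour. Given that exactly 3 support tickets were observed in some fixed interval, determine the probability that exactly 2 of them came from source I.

Given the total, each event is independently from source I with probability p = λ_I/(λ_I+λ_II) = 1.6/4.8 ≈ 0.3333.
So K ~ Binomial(3, 1.6/4.8): P(K = 2) = C(3,2) · (1.6/4.8)^2 · (3.2/4.8)^1 ≈ 0.2222.

0.2222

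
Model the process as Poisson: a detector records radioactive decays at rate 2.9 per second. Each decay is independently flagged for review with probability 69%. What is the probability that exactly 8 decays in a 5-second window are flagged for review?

Thinning: the decays that are flagged for review themselves form a Poisson process with rate 0.69 × 2.9 = 2.001 per second.
Over the interval, μ = 2.001 × 5 = 10.005 (a 5-second window = 5 seconds).
P(N = 8) = e^(−10.005) · 10.005^8/8! ≈ 0.1125.

0.1125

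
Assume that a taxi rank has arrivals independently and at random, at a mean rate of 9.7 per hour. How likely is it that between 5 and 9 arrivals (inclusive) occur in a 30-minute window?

0.5061

Over the interval, μ = 9.7 × 0.5 = 4.85 (a 30-minute window = 0.5 hours).
P(5 ≤ N ≤ 9) = Σ_{j=5}^{9} e^(−4.85) · 4.85^j/j! ≈ 0.5061.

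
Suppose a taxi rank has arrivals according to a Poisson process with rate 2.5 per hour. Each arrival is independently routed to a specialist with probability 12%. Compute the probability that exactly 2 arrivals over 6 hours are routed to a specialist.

0.2678

Thinning: the arrivals that are routed to a specialist themselves form a Poisson process with rate 0.12 × 2.5 = 0.3 per hour.
Over the interval, μ = 0.3 × 6 = 1.8 (6 hours).
P(N = 2) = e^(−1.8) · 1.8^2/2! ≈ 0.2678.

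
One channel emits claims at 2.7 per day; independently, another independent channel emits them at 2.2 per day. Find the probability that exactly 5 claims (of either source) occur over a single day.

Independent Poisson processes superpose: combined rate λ = 2.7 + 2.2 = 4.9 per day.
So μ = 4.9.
P(N = 5) = e^(−4.9) · 4.9^5/5! ≈ 0.1753.

0.1753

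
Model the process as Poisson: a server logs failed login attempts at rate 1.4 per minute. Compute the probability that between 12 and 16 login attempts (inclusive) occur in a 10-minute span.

0.4959

Over the interval, μ = 1.4 × 10 = 14 (a 10-minute span = 10 minutes).
P(12 ≤ N ≤ 16) = Σ_{j=12}^{16} e^(−14) · 14^j/j! ≈ 0.4959.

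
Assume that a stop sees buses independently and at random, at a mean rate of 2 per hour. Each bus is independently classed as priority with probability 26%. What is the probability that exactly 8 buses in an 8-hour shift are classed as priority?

Thinning: the buses that are classed as priority themselves form a Poisson process with rate 0.26 × 2 = 0.52 per hour.
Over the interval, μ = 0.52 × 8 = 4.16 (an 8-hour shift = 8 hours).
P(N = 8) = e^(−4.16) · 4.16^8/8! ≈ 0.0347.

0.0347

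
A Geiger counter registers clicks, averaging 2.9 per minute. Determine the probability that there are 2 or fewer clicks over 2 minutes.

Over the interval, μ = 2.9 × 2 = 5.8 (2 minutes).
P(N ≤ 2) = Σ_{j=0}^{2} e^(−μ) μ^j/j! ≈ 0.0715.

0.0715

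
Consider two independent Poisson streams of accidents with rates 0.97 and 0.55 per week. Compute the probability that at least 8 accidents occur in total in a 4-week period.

0.2671

Independent Poisson processes superpose: combined rate λ = 0.97 + 0.55 = 1.52 per week.
Over the interval, μ = 1.52 × 4 = 6.08 (a 4-week period = 4 weeks).
P(N ≥ 8) = 1 − P(N ≤ 7) ≈ 0.2671.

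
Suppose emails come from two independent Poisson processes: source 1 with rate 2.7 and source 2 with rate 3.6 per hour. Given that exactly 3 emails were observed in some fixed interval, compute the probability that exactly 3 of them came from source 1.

Given the total, each event is independently from source 1 with probability p = λ_1/(λ_1+λ_2) = 2.7/6.3 ≈ 0.4286.
So K ~ Binomial(3, 2.7/6.3): P(K = 3) = C(3,3) · (2.7/6.3)^3 · (3.6/6.3)^0 ≈ 0.0787.

0.0787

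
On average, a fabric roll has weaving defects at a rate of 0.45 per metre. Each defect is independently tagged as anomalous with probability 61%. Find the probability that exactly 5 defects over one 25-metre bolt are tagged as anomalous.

Thinning: the defects that are tagged as anomalous themselves form a Poisson process with rate 0.61 × 0.45 = 0.2745 per metre.
Over the interval, μ = 0.2745 × 25 = 6.8625 (a 25-metre bolt = 25 metres).
P(N = 5) = e^(−6.8625) · 6.8625^5/5! ≈ 0.1327.

0.1327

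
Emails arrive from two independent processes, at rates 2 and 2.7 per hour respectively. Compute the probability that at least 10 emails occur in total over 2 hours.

Independent Poisson processes superpose: combined rate λ = 2 + 2.7 = 4.7 per hour.
Over the interval, μ = 4.7 × 2 = 9.4 (2 hours).
P(N ≥ 10) = 1 − P(N ≤ 9) ≈ 0.4651.

0.4651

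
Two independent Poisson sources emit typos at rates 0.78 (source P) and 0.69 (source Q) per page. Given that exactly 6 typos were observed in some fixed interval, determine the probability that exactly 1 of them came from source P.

0.0725

Given the total, each event is independently from source P with probability p = λ_P/(λ_P+λ_Q) = 0.78/1.47 ≈ 0.5306.
So K ~ Binomial(6, 0.78/1.47): P(K = 1) = C(6,1) · (0.78/1.47)^1 · (0.69/1.47)^5 ≈ 0.0725.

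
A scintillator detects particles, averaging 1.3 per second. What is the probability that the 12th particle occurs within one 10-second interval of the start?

0.6468

Over the interval, μ = 1.3 × 10 = 13 (a 10-second interval = 10 seconds).
The 12th arrival falls in the interval iff at least 12 events occur there: P(S_12 ≤ t) = P(N ≥ 12) = 1 − P(N ≤ 11) ≈ 0.6468.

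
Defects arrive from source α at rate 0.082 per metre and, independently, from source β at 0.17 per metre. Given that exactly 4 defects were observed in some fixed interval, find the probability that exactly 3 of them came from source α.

0.0930

Given the total, each event is independently from source α with probability p = λ_α/(λ_α+λ_β) = 0.082/0.252 ≈ 0.3254.
So K ~ Binomial(4, 0.082/0.252): P(K = 3) = C(4,3) · (0.082/0.252)^3 · (0.17/0.252)^1 ≈ 0.0930.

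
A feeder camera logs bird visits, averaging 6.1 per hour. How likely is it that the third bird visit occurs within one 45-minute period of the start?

0.8347

Over the interval, μ = 6.1 × 0.75 = 4.575 (a 45-minute period = 0.75 hours).
The third arrival falls in the interval iff at least 3 events occur there: P(S_3 ≤ t) = P(N ≥ 3) = 1 − P(N ≤ 2) ≈ 0.8347.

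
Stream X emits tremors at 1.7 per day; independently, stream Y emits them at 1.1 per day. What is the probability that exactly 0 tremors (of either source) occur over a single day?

0.0608

Independent Poisson processes superpose: combined rate λ = 1.7 + 1.1 = 2.8 per day.
So μ = 2.8.
P(N = 0) = e^(−2.8) · 2.8^0/0! ≈ 0.0608.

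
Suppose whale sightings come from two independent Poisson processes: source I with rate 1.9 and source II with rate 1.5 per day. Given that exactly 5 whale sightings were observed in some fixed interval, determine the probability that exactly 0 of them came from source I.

Given the total, each event is independently from source I with probability p = λ_I/(λ_I+λ_II) = 1.9/3.4 ≈ 0.5588.
So K ~ Binomial(5, 1.9/3.4): P(K = 0) = C(5,0) · (1.9/3.4)^0 · (1.5/3.4)^5 ≈ 0.0167.

0.0167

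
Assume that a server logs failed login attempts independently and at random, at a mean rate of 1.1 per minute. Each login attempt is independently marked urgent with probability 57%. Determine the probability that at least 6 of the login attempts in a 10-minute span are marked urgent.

0.5967

Thinning: the login attempts that are marked urgent themselves form a Poisson process with rate 0.57 × 1.1 = 0.627 per minute.
Over the interval, μ = 0.627 × 10 = 6.27 (a 10-minute span = 10 minutes).
P(N ≥ 6) = 1 − P(N ≤ 5) ≈ 0.5967.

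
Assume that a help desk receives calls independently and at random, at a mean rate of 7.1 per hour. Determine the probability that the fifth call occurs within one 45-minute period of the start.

0.6146

Over the interval, μ = 7.1 × 0.75 = 5.325 (a 45-minute period = 0.75 hours).
The fifth arrival falls in the interval iff at least 5 events occur there: P(S_5 ≤ t) = P(N ≥ 5) = 1 − P(N ≤ 4) ≈ 0.6146.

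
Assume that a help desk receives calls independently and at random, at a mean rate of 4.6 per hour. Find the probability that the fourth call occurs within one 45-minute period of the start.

0.4525

Over the interval, μ = 4.6 × 0.75 = 3.45 (a 45-minute period = 0.75 hours).
The fourth arrival falls in the interval iff at least 4 events occur there: P(S_4 ≤ t) = P(N ≥ 4) = 1 − P(N ≤ 3) ≈ 0.4525.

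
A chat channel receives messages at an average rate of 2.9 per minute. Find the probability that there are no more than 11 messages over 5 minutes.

0.2201

Over the interval, μ = 2.9 × 5 = 14.5 (5 minutes).
P(N ≤ 11) = Σ_{j=0}^{11} e^(−μ) μ^j/j! ≈ 0.2201.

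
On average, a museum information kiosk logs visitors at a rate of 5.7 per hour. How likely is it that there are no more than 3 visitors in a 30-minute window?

0.6808

Over the interval, μ = 5.7 × 0.5 = 2.85 (a 30-minute window = 0.5 hours).
P(N ≤ 3) = Σ_{j=0}^{3} e^(−μ) μ^j/j! ≈ 0.6808.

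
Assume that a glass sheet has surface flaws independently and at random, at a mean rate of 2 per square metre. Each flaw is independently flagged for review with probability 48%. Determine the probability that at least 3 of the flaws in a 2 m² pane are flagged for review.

Thinning: the flaws that are flagged for review themselves form a Poisson process with rate 0.48 × 2 = 0.96 per square metre.
Over the interval, μ = 0.96 × 2 = 1.92 (a 2 m² pane = 2 square metres).
P(N ≥ 3) = 1 − P(N ≤ 2) ≈ 0.3017.

0.3017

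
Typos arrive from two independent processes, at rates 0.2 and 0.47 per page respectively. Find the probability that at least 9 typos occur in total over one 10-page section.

0.2327

Independent Poisson processes superpose: combined rate λ = 0.2 + 0.47 = 0.67 per page.
Over the interval, μ = 0.67 × 10 = 6.7 (a 10-page section = 10 pages).
P(N ≥ 9) = 1 − P(N ≤ 8) ≈ 0.2327.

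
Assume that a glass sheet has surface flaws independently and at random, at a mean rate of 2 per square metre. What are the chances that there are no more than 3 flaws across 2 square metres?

Over the interval, μ = 2 × 2 = 4 (2 square metres).
P(N ≤ 3) = Σ_{j=0}^{3} e^(−μ) μ^j/j! ≈ 0.4335.

0.4335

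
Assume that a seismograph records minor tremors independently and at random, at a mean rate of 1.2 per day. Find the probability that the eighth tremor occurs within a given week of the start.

0.6013

Over the interval, μ = 1.2 × 7 = 8.4 (a week = 7 days).
The eighth arrival falls in the interval iff at least 8 events occur there: P(S_8 ≤ t) = P(N ≥ 8) = 1 − P(N ≤ 7) ≈ 0.6013.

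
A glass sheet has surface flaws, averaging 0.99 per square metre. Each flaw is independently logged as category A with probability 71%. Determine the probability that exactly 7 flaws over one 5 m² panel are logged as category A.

0.0391

Thinning: the flaws that are logged as category A themselves form a Poisson process with rate 0.71 × 0.99 = 0.7029 per square metre.
Over the interval, μ = 0.7029 × 5 = 3.5145 (a 5 m² panel = 5 square metres).
P(N = 7) = e^(−3.5145) · 3.5145^7/7! ≈ 0.0391.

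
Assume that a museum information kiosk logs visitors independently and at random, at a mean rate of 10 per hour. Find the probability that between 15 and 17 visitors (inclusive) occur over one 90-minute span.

0.2832

Over the interval, μ = 10 × 1.5 = 15 (a 90-minute span = 1.5 hours).
P(15 ≤ N ≤ 17) = Σ_{j=15}^{17} e^(−15) · 15^j/j! ≈ 0.2832.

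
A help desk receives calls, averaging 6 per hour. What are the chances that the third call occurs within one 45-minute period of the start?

0.8264

Over the interval, μ = 6 × 0.75 = 4.5 (a 45-minute period = 0.75 hours).
The third arrival falls in the interval iff at least 3 events occur there: P(S_3 ≤ t) = P(N ≥ 3) = 1 − P(N ≤ 2) ≈ 0.8264.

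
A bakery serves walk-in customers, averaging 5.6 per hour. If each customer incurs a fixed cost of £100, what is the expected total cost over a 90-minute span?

£840

E[N] = 5.6 × 1.5 = 8.4 (a 90-minute span = 1.5 hours); E[cost] = 8.4 × £100 = £840.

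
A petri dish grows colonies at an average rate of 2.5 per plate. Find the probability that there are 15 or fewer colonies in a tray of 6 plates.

0.5681

Over the interval, μ = 2.5 × 6 = 15 (a tray of 6 plates = 6 plates).
P(N ≤ 15) = Σ_{j=0}^{15} e^(−μ) μ^j/j! ≈ 0.5681.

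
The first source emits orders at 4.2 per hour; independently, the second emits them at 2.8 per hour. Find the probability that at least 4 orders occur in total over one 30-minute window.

Independent Poisson processes superpose: combined rate λ = 4.2 + 2.8 = 7 per hour.
Over the interval, μ = 7 × 0.5 = 3.5 (a 30-minute window = 0.5 hours).
P(N ≥ 4) = 1 − P(N ≤ 3) ≈ 0.4634.

0.4634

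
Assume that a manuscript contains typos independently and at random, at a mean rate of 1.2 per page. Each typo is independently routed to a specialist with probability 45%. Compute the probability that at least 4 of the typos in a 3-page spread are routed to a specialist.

0.0816

Thinning: the typos that are routed to a specialist themselves form a Poisson process with rate 0.45 × 1.2 = 0.54 per page.
Over the interval, μ = 0.54 × 3 = 1.62 (a 3-page spread = 3 pages).
P(N ≥ 4) = 1 − P(N ≤ 3) ≈ 0.0816.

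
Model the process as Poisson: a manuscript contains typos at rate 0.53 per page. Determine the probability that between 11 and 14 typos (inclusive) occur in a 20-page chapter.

Over the interval, μ = 0.53 × 20 = 10.6 (a 20-page chapter = 20 pages).
P(11 ≤ N ≤ 14) = Σ_{j=11}^{14} e^(−10.6) · 10.6^j/j! ≈ 0.3731.

0.3731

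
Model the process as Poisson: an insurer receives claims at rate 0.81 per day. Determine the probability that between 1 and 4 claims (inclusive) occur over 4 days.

Over the interval, μ = 0.81 × 4 = 3.24 (4 days).
P(1 ≤ N ≤ 4) = Σ_{j=1}^{4} e^(−3.24) · 3.24^j/j! ≈ 0.7343.

0.7343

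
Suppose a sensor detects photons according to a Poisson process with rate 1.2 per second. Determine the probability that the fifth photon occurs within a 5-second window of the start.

Over the interval, μ = 1.2 × 5 = 6 (a 5-second window = 5 seconds).
The fifth arrival falls in the interval iff at least 5 events occur there: P(S_5 ≤ t) = P(N ≥ 5) = 1 − P(N ≤ 4) ≈ 0.7149.

0.7149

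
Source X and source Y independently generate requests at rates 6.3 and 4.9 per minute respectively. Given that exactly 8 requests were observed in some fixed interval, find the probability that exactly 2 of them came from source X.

Given the total, each event is independently from source X with probability p = λ_X/(λ_X+λ_Y) = 6.3/11.2 = 0.5625.
So K ~ Binomial(8, 6.3/11.2): P(K = 2) = C(8,2) · (6.3/11.2)^2 · (4.9/11.2)^6 ≈ 0.0621.

0.0621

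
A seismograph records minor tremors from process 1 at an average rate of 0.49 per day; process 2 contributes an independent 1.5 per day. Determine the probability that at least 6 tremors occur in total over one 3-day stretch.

0.5495

Independent Poisson processes superpose: combined rate λ = 0.49 + 1.5 = 1.99 per day.
Over the interval, μ = 1.99 × 3 = 5.97 (a 3-day stretch = 3 days).
P(N ≥ 6) = 1 − P(N ≤ 5) ≈ 0.5495.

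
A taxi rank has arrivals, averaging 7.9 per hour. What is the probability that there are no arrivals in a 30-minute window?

Over the interval, μ = 7.9 × 0.5 = 3.95 (a 30-minute window = 0.5 hours).
P(N = 0) = e^(−μ) μ^0/0! = e^(−3.95) · 3.95^0/1 ≈ 0.0193.

0.0193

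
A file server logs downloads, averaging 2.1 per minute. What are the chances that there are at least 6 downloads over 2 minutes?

Over the interval, μ = 2.1 × 2 = 4.2 (2 minutes).
P(N ≥ 6) = 1 − P(N ≤ 5) = 1 − Σ_{j=0}^{5} e^(−μ) μ^j/j! ≈ 0.2469.

0.2469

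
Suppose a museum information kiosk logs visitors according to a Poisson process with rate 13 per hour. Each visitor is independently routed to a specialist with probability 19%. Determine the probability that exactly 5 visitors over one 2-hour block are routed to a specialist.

0.1754

Thinning: the visitors that are routed to a specialist themselves form a Poisson process with rate 0.19 × 13 = 2.47 per hour.
Over the interval, μ = 2.47 × 2 = 4.94 (a 2-hour block = 2 hours).
P(N = 5) = e^(−4.94) · 4.94^5/5! ≈ 0.1754.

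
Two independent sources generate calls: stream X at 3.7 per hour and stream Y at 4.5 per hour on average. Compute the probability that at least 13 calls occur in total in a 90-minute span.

Independent Poisson processes superpose: combined rate λ = 3.7 + 4.5 = 8.2 per hour.
Over the interval, μ = 8.2 × 1.5 = 12.3 (a 90-minute span = 1.5 hours).
P(N ≥ 13) = 1 − P(N ≤ 12) ≈ 0.4583.

0.4583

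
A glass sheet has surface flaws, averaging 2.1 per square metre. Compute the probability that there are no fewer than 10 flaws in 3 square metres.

0.1061

Over the interval, μ = 2.1 × 3 = 6.3 (3 square metres).
P(N ≥ 10) = 1 − P(N ≤ 9) = 1 − Σ_{j=0}^{9} e^(−μ) μ^j/j! ≈ 0.1061.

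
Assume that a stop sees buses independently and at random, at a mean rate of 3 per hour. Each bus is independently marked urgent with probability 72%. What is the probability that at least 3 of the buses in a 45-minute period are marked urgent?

0.2218

Thinning: the buses that are marked urgent themselves form a Poisson process with rate 0.72 × 3 = 2.16 per hour.
Over the interval, μ = 2.16 × 0.75 = 1.62 (a 45-minute period = 0.75 hours).
P(N ≥ 3) = 1 − P(N ≤ 2) ≈ 0.2218.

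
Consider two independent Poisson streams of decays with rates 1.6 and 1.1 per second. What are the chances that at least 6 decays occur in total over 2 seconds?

0.4539

Independent Poisson processes superpose: combined rate λ = 1.6 + 1.1 = 2.7 per second.
Over the interval, μ = 2.7 × 2 = 5.4 (2 seconds).
P(N ≥ 6) = 1 − P(N ≤ 5) ≈ 0.4539.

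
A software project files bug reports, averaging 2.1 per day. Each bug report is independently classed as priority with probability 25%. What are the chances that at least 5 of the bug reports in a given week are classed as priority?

0.3080

Thinning: the bug reports that are classed as priority themselves form a Poisson process with rate 0.25 × 2.1 = 0.525 per day.
Over the interval, μ = 0.525 × 7 = 3.675 (a week = 7 days).
P(N ≥ 5) = 1 − P(N ≤ 4) ≈ 0.3080.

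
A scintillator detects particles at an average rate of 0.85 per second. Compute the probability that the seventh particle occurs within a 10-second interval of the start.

Over the interval, μ = 0.85 × 10 = 8.5 (a 10-second interval = 10 seconds).
The seventh arrival falls in the interval iff at least 7 events occur there: P(S_7 ≤ t) = P(N ≥ 7) = 1 − P(N ≤ 6) ≈ 0.7438.

0.7438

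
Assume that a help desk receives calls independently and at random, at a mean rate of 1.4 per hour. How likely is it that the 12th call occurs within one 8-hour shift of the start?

0.4446

Over the interval, μ = 1.4 × 8 = 11.2 (an 8-hour shift = 8 hours).
The 12th arrival falls in the interval iff at least 12 events occur there: P(S_12 ≤ t) = P(N ≥ 12) = 1 − P(N ≤ 11) ≈ 0.4446.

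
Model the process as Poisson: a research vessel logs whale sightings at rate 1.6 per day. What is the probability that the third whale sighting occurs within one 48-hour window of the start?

Over the interval, μ = 1.6 × 2 = 3.2 (a 48-hour window = 2 days).
The third arrival falls in the interval iff at least 3 events occur there: P(S_3 ≤ t) = P(N ≥ 3) = 1 − P(N ≤ 2) ≈ 0.6201.

0.6201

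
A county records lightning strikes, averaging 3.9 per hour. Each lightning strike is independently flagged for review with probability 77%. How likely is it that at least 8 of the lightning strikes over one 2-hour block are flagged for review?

Thinning: the lightning strikes that are flagged for review themselves form a Poisson process with rate 0.77 × 3.9 = 3.003 per hour.
Over the interval, μ = 3.003 × 2 = 6.006 (a 2-hour block = 2 hours).
P(N ≥ 8) = 1 − P(N ≤ 7) ≈ 0.2568.

0.2568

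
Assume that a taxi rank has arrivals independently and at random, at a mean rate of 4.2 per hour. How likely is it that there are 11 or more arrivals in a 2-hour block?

0.2257

Over the interval, μ = 4.2 × 2 = 8.4 (a 2-hour block = 2 hours).
P(N ≥ 11) = 1 − P(N ≤ 10) = 1 − Σ_{j=0}^{10} e^(−μ) μ^j/j! ≈ 0.2257.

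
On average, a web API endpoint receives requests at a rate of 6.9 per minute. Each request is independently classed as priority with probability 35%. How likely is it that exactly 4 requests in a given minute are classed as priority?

0.1267

Thinning: the requests that are classed as priority themselves form a Poisson process with rate 0.35 × 6.9 = 2.415 per minute.
So μ = 2.415.
P(N = 4) = e^(−2.415) · 2.415^4/4! ≈ 0.1267.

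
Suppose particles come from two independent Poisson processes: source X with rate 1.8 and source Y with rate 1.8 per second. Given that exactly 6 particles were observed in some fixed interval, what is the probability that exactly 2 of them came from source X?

0.2344

Given the total, each event is independently from source X with probability p = λ_X/(λ_X+λ_Y) = 1.8/3.6 = 0.5000.
So K ~ Binomial(6, 1.8/3.6): P(K = 2) = C(6,2) · (1.8/3.6)^2 · (1.8/3.6)^4 ≈ 0.2344.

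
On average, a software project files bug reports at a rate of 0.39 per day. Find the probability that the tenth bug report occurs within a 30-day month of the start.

0.7304

Over the interval, μ = 0.39 × 30 = 11.7 (a 30-day month = 30 days).
The tenth arrival falls in the interval iff at least 10 events occur there: P(S_10 ≤ t) = P(N ≥ 10) = 1 − P(N ≤ 9) ≈ 0.7304.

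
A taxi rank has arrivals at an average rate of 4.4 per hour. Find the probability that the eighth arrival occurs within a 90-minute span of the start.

Over the interval, μ = 4.4 × 1.5 = 6.6 (a 90-minute span = 1.5 hours).
The eighth arrival falls in the interval iff at least 8 events occur there: P(S_8 ≤ t) = P(N ≥ 8) = 1 − P(N ≤ 7) ≈ 0.3419.

0.3419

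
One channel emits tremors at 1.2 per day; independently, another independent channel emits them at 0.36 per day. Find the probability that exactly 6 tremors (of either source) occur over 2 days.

Independent Poisson processes superpose: combined rate λ = 1.2 + 0.36 = 1.56 per day.
Over the interval, μ = 1.56 × 2 = 3.12 (2 days).
P(N = 6) = e^(−3.12) · 3.12^6/6! ≈ 0.0566.

0.0566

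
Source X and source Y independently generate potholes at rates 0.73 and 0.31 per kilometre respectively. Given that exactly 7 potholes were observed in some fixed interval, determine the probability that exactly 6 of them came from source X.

0.2496

Given the total, each event is independently from source X with probability p = λ_X/(λ_X+λ_Y) = 0.73/1.04 ≈ 0.7019.
So K ~ Binomial(7, 0.73/1.04): P(K = 6) = C(7,6) · (0.73/1.04)^6 · (0.31/1.04)^1 ≈ 0.2496.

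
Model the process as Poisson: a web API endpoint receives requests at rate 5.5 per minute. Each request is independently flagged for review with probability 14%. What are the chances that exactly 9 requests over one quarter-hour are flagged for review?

0.0971

Thinning: the requests that are flagged for review themselves form a Poisson process with rate 0.14 × 5.5 = 0.77 per minute.
Over the interval, μ = 0.77 × 15 = 11.55 (a quarter-hour = 15 minutes).
P(N = 9) = e^(−11.55) · 11.55^9/9! ≈ 0.0971.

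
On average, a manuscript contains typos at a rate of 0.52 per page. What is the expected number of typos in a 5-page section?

E[N] = λt = 0.52 × 5 = 2.6 (a 5-page section = 5 pages).

2.6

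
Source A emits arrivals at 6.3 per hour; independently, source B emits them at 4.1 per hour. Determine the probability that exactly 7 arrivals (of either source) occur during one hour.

0.0795

Independent Poisson processes superpose: combined rate λ = 6.3 + 4.1 = 10.4 per hour.
So μ = 10.4.
P(N = 7) = e^(−10.4) · 10.4^7/7! ≈ 0.0795.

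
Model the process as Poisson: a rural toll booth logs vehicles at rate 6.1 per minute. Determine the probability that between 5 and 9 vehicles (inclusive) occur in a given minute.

With mean μ = 6.1 per minute,
P(5 ≤ N ≤ 9) = Σ_{j=5}^{9} e^(−6.1) · 6.1^j/j! ≈ 0.6371.

0.6371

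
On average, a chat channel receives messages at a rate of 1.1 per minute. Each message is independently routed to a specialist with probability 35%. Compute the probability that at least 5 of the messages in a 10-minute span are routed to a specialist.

Thinning: the messages that are routed to a specialist themselves form a Poisson process with rate 0.35 × 1.1 = 0.385 per minute.
Over the interval, μ = 0.385 × 10 = 3.85 (a 10-minute span = 10 minutes).
P(N ≥ 5) = 1 − P(N ≤ 4) ≈ 0.3419.

0.3419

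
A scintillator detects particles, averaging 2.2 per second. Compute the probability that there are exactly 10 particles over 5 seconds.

Over the interval, μ = 2.2 × 5 = 11 (5 seconds).
P(N = 10) = e^(−μ) μ^10/10! = e^(−11) · 11^10/3628800 ≈ 0.1194.

0.1194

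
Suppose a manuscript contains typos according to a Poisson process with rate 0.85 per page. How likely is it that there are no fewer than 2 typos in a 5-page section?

Over the interval, μ = 0.85 × 5 = 4.25 (a 5-page section = 5 pages).
P(N ≥ 2) = 1 − P(N ≤ 1) = 1 − Σ_{j=0}^{1} e^(−μ) μ^j/j! ≈ 0.9251.

0.9251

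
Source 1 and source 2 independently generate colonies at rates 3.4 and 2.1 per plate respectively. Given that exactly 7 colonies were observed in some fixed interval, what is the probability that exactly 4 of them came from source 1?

Given the total, each event is independently from source 1 with probability p = λ_1/(λ_1+λ_2) = 3.4/5.5 ≈ 0.6182.
So K ~ Binomial(7, 3.4/5.5): P(K = 4) = C(7,4) · (3.4/5.5)^4 · (2.1/5.5)^3 ≈ 0.2845.

0.2845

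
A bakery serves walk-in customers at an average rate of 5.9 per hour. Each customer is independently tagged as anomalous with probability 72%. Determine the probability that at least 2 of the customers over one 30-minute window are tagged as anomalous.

0.6265

Thinning: the customers that are tagged as anomalous themselves form a Poisson process with rate 0.72 × 5.9 = 4.248 per hour.
Over the interval, μ = 4.248 × 0.5 = 2.124 (a 30-minute window = 0.5 hours).
P(N ≥ 2) = 1 − P(N ≤ 1) ≈ 0.6265.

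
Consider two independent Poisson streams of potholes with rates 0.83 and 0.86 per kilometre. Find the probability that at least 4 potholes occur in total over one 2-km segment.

Independent Poisson processes superpose: combined rate λ = 0.83 + 0.86 = 1.69 per kilometre.
Over the interval, μ = 1.69 × 2 = 3.38 (a 2-km segment = 2 kilometres).
P(N ≥ 4) = 1 − P(N ≤ 3) ≈ 0.4373.

0.4373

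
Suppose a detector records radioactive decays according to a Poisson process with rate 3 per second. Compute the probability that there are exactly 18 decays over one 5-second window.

0.0706

Over the interval, μ = 3 × 5 = 15 (a 5-second window = 5 seconds).
P(N = 18) = e^(−μ) μ^18/18! = e^(−15) · 15^18/6402373705728000 ≈ 0.0706.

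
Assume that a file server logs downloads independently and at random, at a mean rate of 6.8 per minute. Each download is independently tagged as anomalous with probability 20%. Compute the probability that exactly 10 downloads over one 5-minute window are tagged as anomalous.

0.0649

Thinning: the downloads that are tagged as anomalous themselves form a Poisson process with rate 0.2 × 6.8 = 1.36 per minute.
Over the interval, μ = 1.36 × 5 = 6.8 (a 5-minute window = 5 minutes).
P(N = 10) = e^(−6.8) · 6.8^10/10! ≈ 0.0649.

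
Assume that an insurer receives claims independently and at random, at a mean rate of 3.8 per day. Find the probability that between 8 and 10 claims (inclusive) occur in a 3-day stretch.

Over the interval, μ = 3.8 × 3 = 11.4 (a 3-day stretch = 3 days).
P(8 ≤ N ≤ 10) = Σ_{j=8}^{10} e^(−11.4) · 11.4^j/j! ≈ 0.2939.

0.2939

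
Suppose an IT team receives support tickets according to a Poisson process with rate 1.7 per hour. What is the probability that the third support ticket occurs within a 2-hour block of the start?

Over the interval, μ = 1.7 × 2 = 3.4 (a 2-hour block = 2 hours).
The third arrival falls in the interval iff at least 3 events occur there: P(S_3 ≤ t) = P(N ≥ 3) = 1 − P(N ≤ 2) ≈ 0.6603.

0.6603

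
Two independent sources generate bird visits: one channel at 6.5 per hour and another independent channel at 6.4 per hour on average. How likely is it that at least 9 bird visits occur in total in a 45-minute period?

Independent Poisson processes superpose: combined rate λ = 6.5 + 6.4 = 12.9 per hour.
Over the interval, μ = 12.9 × 0.75 = 9.675 (a 45-minute period = 0.75 hours).
P(N ≥ 9) = 1 − P(N ≤ 8) ≈ 0.6294.

0.6294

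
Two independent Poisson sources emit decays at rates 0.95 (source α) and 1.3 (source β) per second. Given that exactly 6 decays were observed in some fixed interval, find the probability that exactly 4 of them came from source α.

Given the total, each event is independently from source α with probability p = λ_α/(λ_α+λ_β) = 0.95/2.25 ≈ 0.4222.
So K ~ Binomial(6, 0.95/2.25): P(K = 4) = C(6,4) · (0.95/2.25)^4 · (1.3/2.25)^2 ≈ 0.1591.

0.1591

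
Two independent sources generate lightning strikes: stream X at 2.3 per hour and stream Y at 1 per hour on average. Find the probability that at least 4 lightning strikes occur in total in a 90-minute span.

0.7279

Independent Poisson processes superpose: combined rate λ = 2.3 + 1 = 3.3 per hour.
Over the interval, μ = 3.3 × 1.5 = 4.95 (a 90-minute span = 1.5 hours).
P(N ≥ 4) = 1 − P(N ≤ 3) ≈ 0.7279.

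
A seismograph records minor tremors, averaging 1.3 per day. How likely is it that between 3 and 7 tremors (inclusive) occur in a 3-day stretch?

Over the interval, μ = 1.3 × 3 = 3.9 (a 3-day stretch = 3 days).
P(3 ≤ N ≤ 7) = Σ_{j=3}^{7} e^(−3.9) · 3.9^j/j! ≈ 0.7015.

0.7015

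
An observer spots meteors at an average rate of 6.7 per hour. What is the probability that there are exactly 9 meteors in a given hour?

With mean μ = 6.7 per hour,
P(N = 9) = e^(−μ) μ^9/9! = e^(−6.7) · 6.7^9/362880 ≈ 0.0923.

0.0923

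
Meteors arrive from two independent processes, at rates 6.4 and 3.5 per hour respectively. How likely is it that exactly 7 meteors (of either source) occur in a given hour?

0.0928

Independent Poisson processes superpose: combined rate λ = 6.4 + 3.5 = 9.9 per hour.
So μ = 9.9.
P(N = 7) = e^(−9.9) · 9.9^7/7! ≈ 0.0928.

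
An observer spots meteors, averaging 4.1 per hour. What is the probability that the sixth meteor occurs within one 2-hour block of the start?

0.8264

Over the interval, μ = 4.1 × 2 = 8.2 (a 2-hour block = 2 hours).
The sixth arrival falls in the interval iff at least 6 events occur there: P(S_6 ≤ t) = P(N ≥ 6) = 1 − P(N ≤ 5) ≈ 0.8264.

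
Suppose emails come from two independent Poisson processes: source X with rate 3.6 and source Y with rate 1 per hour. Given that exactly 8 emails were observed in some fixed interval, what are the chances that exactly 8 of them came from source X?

0.1407

Given the total, each event is independently from source X with probability p = λ_X/(λ_X+λ_Y) = 3.6/4.6 ≈ 0.7826.
So K ~ Binomial(8, 3.6/4.6): P(K = 8) = C(8,8) · (3.6/4.6)^8 · (1/4.6)^0 ≈ 0.1407.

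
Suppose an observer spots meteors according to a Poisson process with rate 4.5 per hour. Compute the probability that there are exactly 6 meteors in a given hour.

0.1281

With mean μ = 4.5 per hour,
P(N = 6) = e^(−μ) μ^6/6! = e^(−4.5) · 4.5^6/720 ≈ 0.1281.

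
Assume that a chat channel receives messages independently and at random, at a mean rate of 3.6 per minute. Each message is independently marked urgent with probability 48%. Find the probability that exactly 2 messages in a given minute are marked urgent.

Thinning: the messages that are marked urgent themselves form a Poisson process with rate 0.48 × 3.6 = 1.728 per minute.
So μ = 1.728.
P(N = 2) = e^(−1.728) · 1.728^2/2! ≈ 0.2652.

0.2652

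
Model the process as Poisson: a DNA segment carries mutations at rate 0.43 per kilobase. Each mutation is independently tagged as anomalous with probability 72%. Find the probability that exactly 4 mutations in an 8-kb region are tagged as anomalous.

0.1317

Thinning: the mutations that are tagged as anomalous themselves form a Poisson process with rate 0.72 × 0.43 = 0.3096 per kilobase.
Over the interval, μ = 0.3096 × 8 = 2.4768 (an 8-kb region = 8 kilobases).
P(N = 4) = e^(−2.4768) · 2.4768^4/4! ≈ 0.1317.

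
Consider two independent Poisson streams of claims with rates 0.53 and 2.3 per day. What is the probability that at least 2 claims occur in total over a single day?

Independent Poisson processes superpose: combined rate λ = 0.53 + 2.3 = 2.83 per day.
So μ = 2.83.
P(N ≥ 2) = 1 − P(N ≤ 1) ≈ 0.7740.

0.7740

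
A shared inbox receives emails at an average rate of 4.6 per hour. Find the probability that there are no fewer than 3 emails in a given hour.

With mean μ = 4.6 per hour,
P(N ≥ 3) = 1 − P(N ≤ 2) = 1 − Σ_{j=0}^{2} e^(−μ) μ^j/j! ≈ 0.8374.

0.8374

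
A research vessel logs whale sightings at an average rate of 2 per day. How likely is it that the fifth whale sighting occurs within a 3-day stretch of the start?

Over the interval, μ = 2 × 3 = 6 (a 3-day stretch = 3 days).
The fifth arrival falls in the interval iff at least 5 events occur there: P(S_5 ≤ t) = P(N ≥ 5) = 1 − P(N ≤ 4) ≈ 0.7149.

0.7149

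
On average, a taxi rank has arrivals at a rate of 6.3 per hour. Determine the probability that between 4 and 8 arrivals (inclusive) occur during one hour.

With mean μ = 6.3 per hour,
P(4 ≤ N ≤ 8) = Σ_{j=4}^{8} e^(−6.3) · 6.3^j/j! ≈ 0.6884.

0.6884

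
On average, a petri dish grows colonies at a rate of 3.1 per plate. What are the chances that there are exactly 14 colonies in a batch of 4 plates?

0.0960

Over the interval, μ = 3.1 × 4 = 12.4 (a batch of 4 plates = 4 plates).
P(N = 14) = e^(−μ) μ^14/14! = e^(−12.4) · 12.4^14/87178291200 ≈ 0.0960.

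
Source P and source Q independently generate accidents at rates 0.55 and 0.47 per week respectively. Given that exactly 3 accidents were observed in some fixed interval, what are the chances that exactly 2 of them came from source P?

0.4019

Given the total, each event is independently from source P with probability p = λ_P/(λ_P+λ_Q) = 0.55/1.02 ≈ 0.5392.
So K ~ Binomial(3, 0.55/1.02): P(K = 2) = C(3,2) · (0.55/1.02)^2 · (0.47/1.02)^1 ≈ 0.4019.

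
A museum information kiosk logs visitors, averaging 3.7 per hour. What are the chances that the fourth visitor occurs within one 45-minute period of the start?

Over the interval, μ = 3.7 × 0.75 = 2.775 (a 45-minute period = 0.75 hours).
The fourth arrival falls in the interval iff at least 4 events occur there: P(S_4 ≤ t) = P(N ≥ 4) = 1 − P(N ≤ 3) ≈ 0.3025.

0.3025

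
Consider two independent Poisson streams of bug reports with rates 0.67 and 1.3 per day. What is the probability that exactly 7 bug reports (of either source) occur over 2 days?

Independent Poisson processes superpose: combined rate λ = 0.67 + 1.3 = 1.97 per day.
Over the interval, μ = 1.97 × 2 = 3.94 (2 days).
P(N = 7) = e^(−3.94) · 3.94^7/7! ≈ 0.0569.

0.0569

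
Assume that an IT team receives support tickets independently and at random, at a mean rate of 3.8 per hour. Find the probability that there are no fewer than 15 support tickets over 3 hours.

0.1766

Over the interval, μ = 3.8 × 3 = 11.4 (3 hours).
P(N ≥ 15) = 1 − P(N ≤ 14) = 1 − Σ_{j=0}^{14} e^(−μ) μ^j/j! ≈ 0.1766.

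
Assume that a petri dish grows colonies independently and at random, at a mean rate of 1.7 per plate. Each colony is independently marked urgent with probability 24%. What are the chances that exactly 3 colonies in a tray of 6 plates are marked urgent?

0.2114

Thinning: the colonies that are marked urgent themselves form a Poisson process with rate 0.24 × 1.7 = 0.408 per plate.
Over the interval, μ = 0.408 × 6 = 2.448 (a tray of 6 plates = 6 plates).
P(N = 3) = e^(−2.448) · 2.448^3/3! ≈ 0.2114.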